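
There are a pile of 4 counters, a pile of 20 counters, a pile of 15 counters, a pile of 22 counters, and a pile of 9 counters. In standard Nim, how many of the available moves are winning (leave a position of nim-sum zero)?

0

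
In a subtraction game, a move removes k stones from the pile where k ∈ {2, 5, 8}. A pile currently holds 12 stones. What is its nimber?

Compute g(0), g(1), … for moves {2, 5, 8}:
k:     0  1  2  3  4  5  6  7  8  9 10 11 12
g(k):  0  0  1  1  0  2  1  0  2  1  0  0  1
So g(12) = 1.

1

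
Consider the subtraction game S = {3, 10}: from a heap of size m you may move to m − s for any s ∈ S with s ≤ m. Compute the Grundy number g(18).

1

Compute g(0), g(1), … for moves {3, 10}:
k:     0  1  2  3  4  5  6  7  8  9 10 11 12 13 14 15 16 17 18
g(k):  0  0  0  1  1  1  0  0  0  1  1  1  2  0  0  0  1  1  1
So g(18) = 1.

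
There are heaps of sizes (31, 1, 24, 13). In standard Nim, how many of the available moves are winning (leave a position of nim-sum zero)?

Compute the nim-sum pairwise:
31 ⊕ 1 = 30
30 ⊕ 24 = 6
6 ⊕ 13 = 11
The overall nim-sum is X = 11. A heap of size p has a winning move iff p XOR X < p (reduce it to p XOR X).
  31: 31 XOR 11 = 20 < 31 — winning move (to 20).
  1: 1 XOR 11 = 10 ≥ 1 — no move.
  24: 24 XOR 11 = 19 < 24 — winning move (to 19).
  13: 13 XOR 11 = 6 < 13 — winning move (to 6).
That gives 3 winning moves.

3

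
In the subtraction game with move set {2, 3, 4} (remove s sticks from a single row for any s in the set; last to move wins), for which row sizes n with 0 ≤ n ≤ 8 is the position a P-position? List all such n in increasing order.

0, 1, 6, 7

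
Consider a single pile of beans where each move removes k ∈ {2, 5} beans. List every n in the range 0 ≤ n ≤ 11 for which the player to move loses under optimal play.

Build the Grundy sequence with g(k) = mex{g(k−s) : s ∈ {2, 5}, s ≤ k}:
k:     0  1  2  3  4  5  6  7  8  9 10 11
g(k):  0  0  1  1  0  2  1  0  0  1  1  0
The P-positions (g = 0) in 0..11 are 0, 1, 4, 7, 8, 11.

0, 1, 4, 7, 8, 11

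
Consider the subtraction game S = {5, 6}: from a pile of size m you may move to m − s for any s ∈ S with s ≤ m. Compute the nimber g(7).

1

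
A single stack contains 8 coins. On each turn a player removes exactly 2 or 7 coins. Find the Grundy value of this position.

2

Build the Grundy sequence with g(k) = mex{g(k−s) : s ∈ {2, 7}, s ≤ k}:
k:     0  1  2  3  4  5  6  7  8
g(k):  0  0  1  1  0  0  1  1  2
So g(8) = 2.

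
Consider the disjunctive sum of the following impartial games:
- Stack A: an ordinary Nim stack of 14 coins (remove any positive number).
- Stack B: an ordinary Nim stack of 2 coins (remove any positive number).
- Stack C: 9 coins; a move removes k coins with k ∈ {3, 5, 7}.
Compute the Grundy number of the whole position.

Stack A is a plain Nim stack of size 14, so its Grundy value is 14.
Stack B is a plain Nim stack of size 2, so its Grundy value is 2.
Build the Grundy sequence for stack C with g(k) = mex{g(k−s) : s ∈ {3, 5, 7}, s ≤ k}:
k:     0  1  2  3  4  5  6  7  8  9
g(k):  0  0  0  1  1  1  2  2  2  3
So g(9) = 3.
The value of a disjunctive sum is the nim-sum of the parts.
Combined value = 14 XOR 2 XOR 3 = 15.

15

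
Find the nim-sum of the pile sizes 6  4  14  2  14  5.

Nim-sum: 6 ⊕ 4 ⊕ 14 ⊕ 2 ⊕ 14 ⊕ 5 = 5.

5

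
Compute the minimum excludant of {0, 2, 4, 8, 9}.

0 is in the set but 1 is not, so the mex is 1.

1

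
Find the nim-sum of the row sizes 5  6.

3

Compute the nim-sum pairwise:
5 ^ 6 = 3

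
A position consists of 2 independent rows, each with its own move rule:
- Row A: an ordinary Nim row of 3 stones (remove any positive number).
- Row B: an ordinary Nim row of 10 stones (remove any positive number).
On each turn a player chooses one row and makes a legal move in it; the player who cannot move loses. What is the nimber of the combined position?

9

Row A is a plain Nim row of size 3, so its Grundy value is 3.
Row B is a plain Nim row of size 10, so its Grundy value is 10.
The value of a disjunctive sum is the nim-sum of the parts.
Combined value = 3 XOR 10 = 9.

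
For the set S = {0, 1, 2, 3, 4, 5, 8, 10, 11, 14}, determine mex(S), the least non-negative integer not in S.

The values 0, 1, 2, 3, 4, 5 are all present; 6 is the first non-negative integer missing from the set.

6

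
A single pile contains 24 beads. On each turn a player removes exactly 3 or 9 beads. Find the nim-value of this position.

0

Grundy values for subtraction set {3, 9}:
k:     0  1  2  3  4  5  6  7  8  9 10 11 12 13 14 15 16 17 18 19 20 21 22 23 24
g(k):  0  0  0  1  1  1  0  0  0  1  1  1  0  0  0  1  1  1  0  0  0  1  1  1  0
So g(24) = 0.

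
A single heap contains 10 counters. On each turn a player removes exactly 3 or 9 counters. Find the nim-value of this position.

1

Compute g(0), g(1), … for moves {3, 9}:
k:     0  1  2  3  4  5  6  7  8  9 10
g(k):  0  0  0  1  1  1  0  0  0  1  1
So g(10) = 1.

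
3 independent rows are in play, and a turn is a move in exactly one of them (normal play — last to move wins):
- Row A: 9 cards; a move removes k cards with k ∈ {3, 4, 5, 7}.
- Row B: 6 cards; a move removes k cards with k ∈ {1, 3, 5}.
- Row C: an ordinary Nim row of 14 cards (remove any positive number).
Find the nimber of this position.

For row A, compute g(0), g(1), … with moves {3, 4, 5, 7}:
g(0) = mex{} = 0
g(1) = mex{} = 0
g(2) = mex{} = 0
g(3) = mex{0} = 1
g(4) = mex{0} = 1
g(5) = mex{0} = 1
g(6) = mex{0,1} = 2
g(7) = mex{0,1} = 2
g(8) = mex{0,1} = 2
g(9) = mex{0,1,2} = 3
So g(9) = 3.
Grundy values for row B (subtraction set {1, 3, 5}):
k:     0  1  2  3  4  5  6
g(k):  0  1  0  1  0  1  0
So g(6) = 0.
Row C is a plain Nim row of size 14, so its Grundy value is 14.
The value of a disjunctive sum is the nim-sum of the parts.
Combined value = 3 XOR 0 XOR 14 = 13.

13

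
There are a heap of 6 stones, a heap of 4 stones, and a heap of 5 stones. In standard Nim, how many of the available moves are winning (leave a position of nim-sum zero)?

3

Compute the nim-sum pairwise:
6 ^ 4 = 2
2 ^ 5 = 7
The overall nim-sum is X = 7. A heap of size p has a winning move iff p XOR X < p (reduce it to p XOR X).
  6: 6 XOR 7 = 1 < 6 — winning move (to 1).
  4: 4 XOR 7 = 3 < 4 — winning move (to 3).
  5: 5 XOR 7 = 2 < 5 — winning move (to 2).
That gives 3 winning moves.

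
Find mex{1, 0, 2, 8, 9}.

3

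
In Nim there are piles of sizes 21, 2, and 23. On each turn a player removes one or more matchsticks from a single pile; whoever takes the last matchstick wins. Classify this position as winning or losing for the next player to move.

Losing position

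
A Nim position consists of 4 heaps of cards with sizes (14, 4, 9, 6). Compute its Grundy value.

5

Write each in binary and XOR column by column:
  1110  (14)
  0100  (4)
  1001  (9)
  0110  (6)
  ----
  0101  (5)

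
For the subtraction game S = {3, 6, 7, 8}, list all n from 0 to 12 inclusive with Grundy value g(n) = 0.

0, 1, 2, 11, 12

Grundy values for subtraction set {3, 6, 7, 8}:
g(0) = mex{} = 0
g(1) = mex{} = 0
g(2) = mex{} = 0
g(3) = mex{0} = 1
g(4) = mex{0} = 1
g(5) = mex{0} = 1
g(6) = mex{0,1} = 2
g(7) = mex{0,1} = 2
g(8) = mex{0,1} = 2
g(9) = mex{0,1,2} = 3
g(10) = mex{0,1,2} = 3
g(11) = mex{1,2} = 0
g(12) = mex{1,2,3} = 0
The P-positions (g = 0) in 0..12 are 0, 1, 2, 11, 12.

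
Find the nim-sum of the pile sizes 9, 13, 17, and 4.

17

Nim-sum: 9 XOR 13 XOR 17 XOR 4 = 17.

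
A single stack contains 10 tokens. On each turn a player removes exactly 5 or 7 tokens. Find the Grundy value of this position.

2

Grundy values for subtraction set {5, 7}:
k:     0  1  2  3  4  5  6  7  8  9 10
g(k):  0  0  0  0  0  1  1  1  1  1  2
So g(10) = 2.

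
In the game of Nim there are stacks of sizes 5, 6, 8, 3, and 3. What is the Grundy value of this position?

Bitwise XOR of the heap sizes:
  0101  (5)
  0110  (6)
  1000  (8)
  0011  (3)
  0011  (3)
  ----
  1011  (11)

11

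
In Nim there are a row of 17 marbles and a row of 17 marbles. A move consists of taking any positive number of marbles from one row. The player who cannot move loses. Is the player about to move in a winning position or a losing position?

Losing position

Write each in binary and XOR column by column:
  10001  (17)
  10001  (17)
  -----
  00000  (0)
The nim-sum is 0, so this is a P-position: the player to move is in a losing position under optimal play.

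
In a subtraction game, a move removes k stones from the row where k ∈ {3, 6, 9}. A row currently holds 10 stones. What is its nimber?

Build the Grundy sequence with g(k) = mex{g(k−s) : s ∈ {3, 6, 9}, s ≤ k}:
g(0) = mex{} = 0
g(1) = mex{} = 0
g(2) = mex{} = 0
g(3) = mex{0} = 1
g(4) = mex{0} = 1
g(5) = mex{0} = 1
g(6) = mex{0,1} = 2
g(7) = mex{0,1} = 2
g(8) = mex{0,1} = 2
g(9) = mex{0,1,2} = 3
g(10) = mex{0,1,2} = 3
So g(10) = 3.

3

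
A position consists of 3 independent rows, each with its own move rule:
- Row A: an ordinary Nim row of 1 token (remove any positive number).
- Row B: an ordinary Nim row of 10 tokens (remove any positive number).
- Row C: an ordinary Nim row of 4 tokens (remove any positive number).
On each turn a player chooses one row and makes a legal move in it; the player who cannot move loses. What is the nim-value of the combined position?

15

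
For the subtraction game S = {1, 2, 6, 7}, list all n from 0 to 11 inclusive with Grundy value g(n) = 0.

Grundy values for subtraction set {1, 2, 6, 7}:
k:     0  1  2  3  4  5  6  7  8  9 10 11
g(k):  0  1  2  0  1  2  3  4  0  1  2  0
The P-positions (g = 0) in 0..11 are 0, 3, 8, 11.

0, 3, 8, 11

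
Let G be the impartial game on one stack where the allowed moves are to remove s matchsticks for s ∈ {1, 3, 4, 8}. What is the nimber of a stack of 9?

Grundy values for subtraction set {1, 3, 4, 8}:
k:     0  1  2  3  4  5  6  7  8  9
g(k):  0  1  0  1  2  3  2  0  1  0
So g(9) = 0.

0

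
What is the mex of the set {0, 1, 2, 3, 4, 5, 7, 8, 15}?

6

The values 0, 1, 2, 3, 4, 5 are all present; 6 is the first non-negative integer missing from the set.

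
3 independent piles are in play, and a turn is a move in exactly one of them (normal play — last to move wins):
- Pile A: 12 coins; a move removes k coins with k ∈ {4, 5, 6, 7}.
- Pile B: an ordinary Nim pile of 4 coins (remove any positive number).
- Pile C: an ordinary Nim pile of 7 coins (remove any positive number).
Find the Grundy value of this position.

3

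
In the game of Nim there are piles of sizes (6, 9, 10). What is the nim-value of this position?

5

Compute the nim-sum pairwise:
6 XOR 9 = 15
15 XOR 10 = 5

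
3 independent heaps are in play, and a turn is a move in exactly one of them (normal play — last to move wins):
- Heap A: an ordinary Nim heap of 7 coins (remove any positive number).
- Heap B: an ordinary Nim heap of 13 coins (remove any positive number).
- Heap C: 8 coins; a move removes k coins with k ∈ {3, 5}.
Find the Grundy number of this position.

Heap A is a plain Nim heap of size 7, so its Grundy value is 7.
Heap B is a plain Nim heap of size 13, so its Grundy value is 13.
Build the Grundy sequence for heap C with g(k) = mex{g(k−s) : s ∈ {3, 5}, s ≤ k}:
g(0) = mex{} = 0
g(1) = mex{} = 0
g(2) = mex{} = 0
g(3) = mex{0} = 1
g(4) = mex{0} = 1
g(5) = mex{0} = 1
g(6) = mex{0,1} = 2
g(7) = mex{0,1} = 2
g(8) = mex{1} = 0
So g(8) = 0.
By the Sprague-Grundy theorem, the Grundy value of a sum of independent games is the XOR of the component values.
Combined value = 7 XOR 13 XOR 0 = 10.

10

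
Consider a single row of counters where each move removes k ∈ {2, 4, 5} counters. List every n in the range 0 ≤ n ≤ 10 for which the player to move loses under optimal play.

0, 1, 7, 8

Compute g(0), g(1), … for moves {2, 4, 5}:
k:     0  1  2  3  4  5  6  7  8  9 10
g(k):  0  0  1  1  2  2  3  0  0  1  1
The P-positions (g = 0) in 0..10 are 0, 1, 7, 8.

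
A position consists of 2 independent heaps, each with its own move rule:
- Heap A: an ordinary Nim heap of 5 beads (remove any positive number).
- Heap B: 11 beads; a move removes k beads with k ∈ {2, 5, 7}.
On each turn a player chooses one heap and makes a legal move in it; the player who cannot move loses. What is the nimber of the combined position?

6

Heap A is a plain Nim heap of size 5, so its Grundy value is 5.
Grundy values for heap B (subtraction set {2, 5, 7}):
k:     0  1  2  3  4  5  6  7  8  9 10 11
g(k):  0  0  1  1  0  2  1  3  2  2  0  3
So g(11) = 3.
The value of a disjunctive sum is the nim-sum of the parts.
Combined value = 5 ⊕ 3 = 6.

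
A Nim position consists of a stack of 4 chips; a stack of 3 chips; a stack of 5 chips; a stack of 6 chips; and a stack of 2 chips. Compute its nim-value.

Bitwise XOR of the heap sizes:
  100  (4)
  011  (3)
  101  (5)
  110  (6)
  010  (2)
  ---
  110  (6)

6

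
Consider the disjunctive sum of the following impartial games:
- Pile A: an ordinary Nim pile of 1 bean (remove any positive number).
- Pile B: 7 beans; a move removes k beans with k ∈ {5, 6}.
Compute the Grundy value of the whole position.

0

Pile A is a plain Nim pile of size 1, so its Grundy value is 1.
For pile B, compute g(0), g(1), … with moves {5, 6}:
g(0) = mex{} = 0
g(1) = mex{} = 0
g(2) = mex{} = 0
g(3) = mex{} = 0
g(4) = mex{} = 0
g(5) = mex{0} = 1
g(6) = mex{0} = 1
g(7) = mex{0} = 1
So g(7) = 1.
The value of a disjunctive sum is the nim-sum of the parts.
Combined value = 1 ⊕ 1 = 0.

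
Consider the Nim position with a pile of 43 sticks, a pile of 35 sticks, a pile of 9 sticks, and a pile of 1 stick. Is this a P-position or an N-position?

P-position

Bitwise XOR of the heap sizes:
  101011  (43)
  100011  (35)
  001001  (9)
  000001  (1)
  ------
  000000  (0)
The nim-sum is 0, so this is a P-position: the player to move is in a losing position under optimal play.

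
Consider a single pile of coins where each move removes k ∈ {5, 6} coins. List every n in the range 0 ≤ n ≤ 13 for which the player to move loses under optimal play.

Compute g(0), g(1), … for moves {5, 6}:
k:     0  1  2  3  4  5  6  7  8  9 10 11 12 13
g(k):  0  0  0  0  0  1  1  1  1  1  2  0  0  0
The P-positions (g = 0) in 0..13 are 0, 1, 2, 3, 4, 11, 12, 13.

0, 1, 2, 3, 4, 11, 12, 13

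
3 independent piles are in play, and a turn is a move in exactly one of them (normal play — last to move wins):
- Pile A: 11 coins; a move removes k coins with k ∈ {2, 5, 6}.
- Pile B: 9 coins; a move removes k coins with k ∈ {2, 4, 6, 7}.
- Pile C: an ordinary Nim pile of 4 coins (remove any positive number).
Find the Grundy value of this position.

Build the Grundy sequence for pile A with g(k) = mex{g(k−s) : s ∈ {2, 5, 6}, s ≤ k}:
k:     0  1  2  3  4  5  6  7  8  9 10 11
g(k):  0  0  1  1  0  2  1  3  0  2  1  0
So g(11) = 0.
Build the Grundy sequence for pile B with g(k) = mex{g(k−s) : s ∈ {2, 4, 6, 7}, s ≤ k}:
g(0) = mex{} = 0
g(1) = mex{} = 0
g(2) = mex{0} = 1
g(3) = mex{0} = 1
g(4) = mex{0,1} = 2
g(5) = mex{0,1} = 2
g(6) = mex{0,1,2} = 3
g(7) = mex{0,1,2} = 3
g(8) = mex{0,1,2,3} = 4
g(9) = mex{1,2,3} = 0
So g(9) = 0.
Pile C is a plain Nim pile of size 4, so its Grundy value is 4.
The value of a disjunctive sum is the nim-sum of the parts.
Combined value = 0 ⊕ 0 ⊕ 4 = 4.

4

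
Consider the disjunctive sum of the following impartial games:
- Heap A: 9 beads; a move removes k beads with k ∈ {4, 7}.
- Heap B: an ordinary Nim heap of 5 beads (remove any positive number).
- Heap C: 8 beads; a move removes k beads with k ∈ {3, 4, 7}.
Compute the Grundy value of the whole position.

5

For heap A, compute g(0), g(1), … with moves {4, 7}:
k:     0  1  2  3  4  5  6  7  8  9
g(k):  0  0  0  0  1  1  1  1  2  2
So g(9) = 2.
Heap B is a plain Nim heap of size 5, so its Grundy value is 5.
For heap C, compute g(0), g(1), … with moves {3, 4, 7}:
g(0) = mex{} = 0
g(1) = mex{} = 0
g(2) = mex{} = 0
g(3) = mex{0} = 1
g(4) = mex{0} = 1
g(5) = mex{0} = 1
g(6) = mex{0,1} = 2
g(7) = mex{0,1} = 2
g(8) = mex{0,1} = 2
So g(8) = 2.
By the Sprague-Grundy theorem, the Grundy value of a sum of independent games is the XOR of the component values.
Combined value = 2 XOR 5 XOR 2 = 5.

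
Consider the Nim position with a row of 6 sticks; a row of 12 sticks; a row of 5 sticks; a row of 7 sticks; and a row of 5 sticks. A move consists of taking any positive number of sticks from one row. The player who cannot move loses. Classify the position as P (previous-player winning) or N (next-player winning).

Nim-sum: 6 ^ 12 ^ 5 ^ 7 ^ 5 = 13.
The nim-sum is 13 ≠ 0, so this is an N-position: the player to move can win.

N-position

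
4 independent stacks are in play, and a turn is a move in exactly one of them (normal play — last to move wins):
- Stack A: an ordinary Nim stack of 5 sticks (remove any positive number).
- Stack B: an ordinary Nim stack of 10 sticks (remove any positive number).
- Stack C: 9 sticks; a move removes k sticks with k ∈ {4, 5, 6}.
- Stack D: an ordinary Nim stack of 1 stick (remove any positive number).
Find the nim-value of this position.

12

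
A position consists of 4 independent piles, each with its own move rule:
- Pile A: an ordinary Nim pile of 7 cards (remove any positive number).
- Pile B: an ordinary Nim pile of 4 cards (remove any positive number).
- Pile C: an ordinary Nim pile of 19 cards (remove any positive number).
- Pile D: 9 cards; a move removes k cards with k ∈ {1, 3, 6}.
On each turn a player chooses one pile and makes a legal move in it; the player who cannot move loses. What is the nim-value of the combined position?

16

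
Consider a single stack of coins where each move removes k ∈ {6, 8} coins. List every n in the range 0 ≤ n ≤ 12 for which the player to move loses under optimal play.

0, 1, 2, 3, 4, 5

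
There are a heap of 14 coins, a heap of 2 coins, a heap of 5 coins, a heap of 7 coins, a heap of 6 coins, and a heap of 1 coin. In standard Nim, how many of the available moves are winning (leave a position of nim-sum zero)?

Nim-sum: 14 XOR 2 XOR 5 XOR 7 XOR 6 XOR 1 = 9.
The overall nim-sum is X = 9. A heap of size p has a winning move iff p XOR X < p (reduce it to p XOR X).
  14: 14 XOR 9 = 7 < 14 — winning move (to 7).
  2: 2 XOR 9 = 11 ≥ 2 — no move.
  5: 5 XOR 9 = 12 ≥ 5 — no move.
  7: 7 XOR 9 = 14 ≥ 7 — no move.
  6: 6 XOR 9 = 15 ≥ 6 — no move.
  1: 1 XOR 9 = 8 ≥ 1 — no move.
That gives 1 winning move.

1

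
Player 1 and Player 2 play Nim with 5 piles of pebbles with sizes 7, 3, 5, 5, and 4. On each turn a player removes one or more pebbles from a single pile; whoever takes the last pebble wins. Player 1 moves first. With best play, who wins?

Compute the nim-sum pairwise:
7 ^ 3 = 4
4 ^ 5 = 1
1 ^ 5 = 4
4 ^ 4 = 0
The nim-sum is 0, so this is a P-position: the player to move is in a losing position under optimal play; Player 1 is about to move from it and so loses — Player 2 wins.

Player 2 wins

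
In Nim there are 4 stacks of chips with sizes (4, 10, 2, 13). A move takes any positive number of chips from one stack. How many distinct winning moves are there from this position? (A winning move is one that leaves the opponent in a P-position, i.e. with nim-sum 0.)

1

Write each in binary and XOR column by column:
  0100  (4)
  1010  (10)
  0010  (2)
  1101  (13)
  ----
  0001  (1)
The overall nim-sum is X = 1. A stack of size p has a winning move iff p XOR X < p (reduce it to p XOR X).
  4: 4 XOR 1 = 5 ≥ 4 — no move.
  10: 10 XOR 1 = 11 ≥ 10 — no move.
  2: 2 XOR 1 = 3 ≥ 2 — no move.
  13: 13 XOR 1 = 12 < 13 — winning move (to 12).
That gives 1 winning move.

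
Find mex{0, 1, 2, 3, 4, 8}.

5

The values 0, 1, 2, 3, 4 are all present; 5 is the first non-negative integer missing from the set.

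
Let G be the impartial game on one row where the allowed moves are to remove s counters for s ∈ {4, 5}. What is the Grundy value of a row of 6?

1

Compute g(0), g(1), … for moves {4, 5}:
k:     0  1  2  3  4  5  6
g(k):  0  0  0  0  1  1  1
So g(6) = 1.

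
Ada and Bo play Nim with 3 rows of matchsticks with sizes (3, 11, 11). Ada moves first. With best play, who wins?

Nim-sum: 3 XOR 11 XOR 11 = 3.
The nim-sum is 3 ≠ 0, so this is an N-position: the player to move can win; Ada has a winning move.

Ada wins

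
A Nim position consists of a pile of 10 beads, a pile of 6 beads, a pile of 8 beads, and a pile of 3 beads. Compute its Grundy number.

Bitwise XOR of the heap sizes:
  1010  (10)
  0110  (6)
  1000  (8)
  0011  (3)
  ----
  0111  (7)

7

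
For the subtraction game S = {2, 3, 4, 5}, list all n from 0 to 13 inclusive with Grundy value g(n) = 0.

0, 1, 7, 8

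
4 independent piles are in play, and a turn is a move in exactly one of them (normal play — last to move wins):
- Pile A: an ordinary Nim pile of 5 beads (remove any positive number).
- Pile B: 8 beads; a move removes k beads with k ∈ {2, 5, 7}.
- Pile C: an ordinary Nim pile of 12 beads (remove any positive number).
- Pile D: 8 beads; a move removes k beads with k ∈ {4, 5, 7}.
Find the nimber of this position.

Pile A is a plain Nim pile of size 5, so its Grundy value is 5.
Grundy values for pile B (subtraction set {2, 5, 7}):
g(0) = mex{} = 0
g(1) = mex{} = 0
g(2) = mex{0} = 1
g(3) = mex{0} = 1
g(4) = mex{1} = 0
g(5) = mex{0,1} = 2
g(6) = mex{0} = 1
g(7) = mex{0,1,2} = 3
g(8) = mex{0,1} = 2
So g(8) = 2.
Pile C is a plain Nim pile of size 12, so its Grundy value is 12.
Grundy values for pile D (subtraction set {4, 5, 7}):
g(0) = mex{} = 0
g(1) = mex{} = 0
g(2) = mex{} = 0
g(3) = mex{} = 0
g(4) = mex{0} = 1
g(5) = mex{0} = 1
g(6) = mex{0} = 1
g(7) = mex{0} = 1
g(8) = mex{0,1} = 2
So g(8) = 2.
By the Sprague-Grundy theorem, the Grundy value of a sum of independent games is the XOR of the component values.
Combined value = 5 ⊕ 2 ⊕ 12 ⊕ 2 = 9.

9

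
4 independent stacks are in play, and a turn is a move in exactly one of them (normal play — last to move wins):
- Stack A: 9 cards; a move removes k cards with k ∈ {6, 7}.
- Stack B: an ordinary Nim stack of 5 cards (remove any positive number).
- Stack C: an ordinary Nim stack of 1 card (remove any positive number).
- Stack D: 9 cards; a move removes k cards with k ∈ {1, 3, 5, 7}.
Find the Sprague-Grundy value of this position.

Build the Grundy sequence for stack A with g(k) = mex{g(k−s) : s ∈ {6, 7}, s ≤ k}:
k:     0  1  2  3  4  5  6  7  8  9
g(k):  0  0  0  0  0  0  1  1  1  1
So g(9) = 1.
Stack B is a plain Nim stack of size 5, so its Grundy value is 5.
Stack C is a plain Nim stack of size 1, so its Grundy value is 1.
For stack D, compute g(0), g(1), … with moves {1, 3, 5, 7}:
k:     0  1  2  3  4  5  6  7  8  9
g(k):  0  1  0  1  0  1  0  1  0  1
So g(9) = 1.
By the Sprague-Grundy theorem, the Grundy value of a sum of independent games is the XOR of the component values.
Combined value = 1 ⊕ 5 ⊕ 1 ⊕ 1 = 4.

4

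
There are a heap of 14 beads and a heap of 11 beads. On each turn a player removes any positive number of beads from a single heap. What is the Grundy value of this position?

5

Nim-sum: 14 ⊕ 11 = 5.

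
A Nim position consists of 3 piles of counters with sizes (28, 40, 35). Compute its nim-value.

23

Nim-sum: 28 XOR 40 XOR 35 = 23.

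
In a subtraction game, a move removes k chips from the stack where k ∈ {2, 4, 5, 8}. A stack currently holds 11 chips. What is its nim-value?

2

Compute g(0), g(1), … for moves {2, 4, 5, 8}:
k:     0  1  2  3  4  5  6  7  8  9 10 11
g(k):  0  0  1  1  2  2  3  0  4  1  0  2
So g(11) = 2.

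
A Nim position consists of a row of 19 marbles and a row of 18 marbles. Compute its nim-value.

Write each in binary and XOR column by column:
  10011  (19)
  10010  (18)
  -----
  00001  (1)

1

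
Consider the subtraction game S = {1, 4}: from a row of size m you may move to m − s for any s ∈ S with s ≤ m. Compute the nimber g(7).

Build the Grundy sequence with g(k) = mex{g(k−s) : s ∈ {1, 4}, s ≤ k}:
k:     0  1  2  3  4  5  6  7
g(k):  0  1  0  1  2  0  1  0
So g(7) = 0.

0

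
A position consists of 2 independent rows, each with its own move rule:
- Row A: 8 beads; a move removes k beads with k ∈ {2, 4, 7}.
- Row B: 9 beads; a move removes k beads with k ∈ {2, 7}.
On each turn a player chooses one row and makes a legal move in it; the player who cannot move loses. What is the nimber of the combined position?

Grundy values for row A (subtraction set {2, 4, 7}):
k:     0  1  2  3  4  5  6  7  8
g(k):  0  0  1  1  2  2  0  3  1
So g(8) = 1.
Build the Grundy sequence for row B with g(k) = mex{g(k−s) : s ∈ {2, 7}, s ≤ k}:
g(0) = mex{} = 0
g(1) = mex{} = 0
g(2) = mex{0} = 1
g(3) = mex{0} = 1
g(4) = mex{1} = 0
g(5) = mex{1} = 0
g(6) = mex{0} = 1
g(7) = mex{0} = 1
g(8) = mex{0,1} = 2
g(9) = mex{1} = 0
So g(9) = 0.
By the Sprague-Grundy theorem, the Grundy value of a sum of independent games is the XOR of the component values.
Combined value = 1 XOR 0 = 1.

1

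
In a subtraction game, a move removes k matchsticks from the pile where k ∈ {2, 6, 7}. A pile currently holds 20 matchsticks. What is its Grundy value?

Grundy values for subtraction set {2, 6, 7}:
k:     0  1  2  3  4  5  6  7  8  9 10 11 12 13 14 15 16 17 18 19 20
g(k):  0  0  1  1  0  0  1  1  2  0  3  1  2  0  0  1  1  0  0  1  1
So g(20) = 1.

1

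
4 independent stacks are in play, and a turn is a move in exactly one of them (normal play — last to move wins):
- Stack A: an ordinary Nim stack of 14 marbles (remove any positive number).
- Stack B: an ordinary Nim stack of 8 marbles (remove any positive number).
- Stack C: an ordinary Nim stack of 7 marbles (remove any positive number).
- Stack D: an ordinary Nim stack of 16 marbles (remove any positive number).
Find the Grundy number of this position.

Stack A is a plain Nim stack of size 14, so its Grundy value is 14.
Stack B is a plain Nim stack of size 8, so its Grundy value is 8.
Stack C is a plain Nim stack of size 7, so its Grundy value is 7.
Stack D is a plain Nim stack of size 16, so its Grundy value is 16.
The value of a disjunctive sum is the nim-sum of the parts.
Combined value = 14 ⊕ 8 ⊕ 7 ⊕ 16 = 17.

17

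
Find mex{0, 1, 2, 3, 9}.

The values 0, 1, 2, 3 are all present; 4 is the first non-negative integer missing from the set.

4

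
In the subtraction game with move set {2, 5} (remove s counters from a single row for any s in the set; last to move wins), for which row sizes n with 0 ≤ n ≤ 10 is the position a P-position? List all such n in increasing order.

0, 1, 4, 7, 8

Compute g(0), g(1), … for moves {2, 5}:
k:     0  1  2  3  4  5  6  7  8  9 10
g(k):  0  0  1  1  0  2  1  0  0  1  1
The P-positions (g = 0) in 0..10 are 0, 1, 4, 7, 8.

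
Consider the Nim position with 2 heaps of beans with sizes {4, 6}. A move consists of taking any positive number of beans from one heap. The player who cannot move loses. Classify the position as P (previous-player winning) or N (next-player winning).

N-position

Nim-sum: 4 XOR 6 = 2.
The nim-sum is 2 ≠ 0, so this is an N-position: the player to move can win.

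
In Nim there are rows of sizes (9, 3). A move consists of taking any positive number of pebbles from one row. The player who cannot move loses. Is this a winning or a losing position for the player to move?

Compute the nim-sum pairwise:
9 ^ 3 = 10
The nim-sum is 10 ≠ 0, so this is an N-position: the player to move can win.

Winning position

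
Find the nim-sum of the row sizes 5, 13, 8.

Nim-sum: 5 XOR 13 XOR 8 = 0.

0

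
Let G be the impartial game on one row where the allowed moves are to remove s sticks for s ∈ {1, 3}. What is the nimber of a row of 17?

1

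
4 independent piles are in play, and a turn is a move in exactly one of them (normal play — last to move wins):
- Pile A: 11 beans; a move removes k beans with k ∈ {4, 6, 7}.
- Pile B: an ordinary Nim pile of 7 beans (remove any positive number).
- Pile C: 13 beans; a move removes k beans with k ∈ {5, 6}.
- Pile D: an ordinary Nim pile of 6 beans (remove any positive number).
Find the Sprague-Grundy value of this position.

Build the Grundy sequence for pile A with g(k) = mex{g(k−s) : s ∈ {4, 6, 7}, s ≤ k}:
g(0) = mex{} = 0
g(1) = mex{} = 0
g(2) = mex{} = 0
g(3) = mex{} = 0
g(4) = mex{0} = 1
g(5) = mex{0} = 1
g(6) = mex{0} = 1
g(7) = mex{0} = 1
g(8) = mex{0,1} = 2
g(9) = mex{0,1} = 2
g(10) = mex{0,1} = 2
g(11) = mex{1} = 0
So g(11) = 0.
Pile B is a plain Nim pile of size 7, so its Grundy value is 7.
Build the Grundy sequence for pile C with g(k) = mex{g(k−s) : s ∈ {5, 6}, s ≤ k}:
k:     0  1  2  3  4  5  6  7  8  9 10 11 12 13
g(k):  0  0  0  0  0  1  1  1  1  1  2  0  0  0
So g(13) = 0.
Pile D is a plain Nim pile of size 6, so its Grundy value is 6.
By the Sprague-Grundy theorem, the Grundy value of a sum of independent games is the XOR of the component values.
Combined value = 0 XOR 7 XOR 0 XOR 6 = 1.

1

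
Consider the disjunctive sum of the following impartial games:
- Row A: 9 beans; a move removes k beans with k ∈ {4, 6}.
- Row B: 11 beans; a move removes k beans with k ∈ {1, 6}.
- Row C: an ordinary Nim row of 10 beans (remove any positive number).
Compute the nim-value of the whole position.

8

Grundy values for row A (subtraction set {4, 6}):
k:     0  1  2  3  4  5  6  7  8  9
g(k):  0  0  0  0  1  1  1  1  2  2
So g(9) = 2.
Grundy values for row B (subtraction set {1, 6}):
k:     0  1  2  3  4  5  6  7  8  9 10 11
g(k):  0  1  0  1  0  1  2  0  1  0  1  0
So g(11) = 0.
Row C is a plain Nim row of size 10, so its Grundy value is 10.
The value of a disjunctive sum is the nim-sum of the parts.
Combined value = 2 XOR 0 XOR 10 = 8.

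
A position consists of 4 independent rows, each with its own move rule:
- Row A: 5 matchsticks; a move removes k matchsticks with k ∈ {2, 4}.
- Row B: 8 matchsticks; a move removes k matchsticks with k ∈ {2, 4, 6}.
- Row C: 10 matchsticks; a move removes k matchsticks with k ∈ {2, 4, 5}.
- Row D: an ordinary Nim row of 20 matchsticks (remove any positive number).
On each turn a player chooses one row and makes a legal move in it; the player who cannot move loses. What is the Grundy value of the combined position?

23

For row A, compute g(0), g(1), … with moves {2, 4}:
k:     0  1  2  3  4  5
g(k):  0  0  1  1  2  2
So g(5) = 2.
Build the Grundy sequence for row B with g(k) = mex{g(k−s) : s ∈ {2, 4, 6}, s ≤ k}:
k:     0  1  2  3  4  5  6  7  8
g(k):  0  0  1  1  2  2  3  3  0
So g(8) = 0.
Grundy values for row C (subtraction set {2, 4, 5}):
k:     0  1  2  3  4  5  6  7  8  9 10
g(k):  0  0  1  1  2  2  3  0  0  1  1
So g(10) = 1.
Row D is a plain Nim row of size 20, so its Grundy value is 20.
The value of a disjunctive sum is the nim-sum of the parts.
Combined value = 2 ⊕ 0 ⊕ 1 ⊕ 20 = 23.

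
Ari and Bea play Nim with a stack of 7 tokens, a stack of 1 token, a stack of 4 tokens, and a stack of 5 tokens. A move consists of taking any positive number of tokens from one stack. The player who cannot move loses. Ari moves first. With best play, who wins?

Bitwise XOR of the heap sizes:
  111  (7)
  001  (1)
  100  (4)
  101  (5)
  ---
  111  (7)
The nim-sum is 7 ≠ 0, so this is an N-position: the player to move can win; Ari has a winning move.

Ari wins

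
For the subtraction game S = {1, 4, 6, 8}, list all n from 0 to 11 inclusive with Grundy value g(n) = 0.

0, 2, 5, 7

Grundy values for subtraction set {1, 4, 6, 8}:
k:     0  1  2  3  4  5  6  7  8  9 10 11
g(k):  0  1  0  1  2  0  1  0  1  2  3  2
The P-positions (g = 0) in 0..11 are 0, 2, 5, 7.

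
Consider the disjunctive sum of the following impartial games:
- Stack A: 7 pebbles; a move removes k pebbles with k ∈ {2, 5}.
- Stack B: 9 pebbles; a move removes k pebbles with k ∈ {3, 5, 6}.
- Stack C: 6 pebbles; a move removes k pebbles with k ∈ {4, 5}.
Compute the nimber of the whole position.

For stack A, compute g(0), g(1), … with moves {2, 5}:
k:     0  1  2  3  4  5  6  7
g(k):  0  0  1  1  0  2  1  0
So g(7) = 0.
Grundy values for stack B (subtraction set {3, 5, 6}):
g(0) = mex{} = 0
g(1) = mex{} = 0
g(2) = mex{} = 0
g(3) = mex{0} = 1
g(4) = mex{0} = 1
g(5) = mex{0} = 1
g(6) = mex{0,1} = 2
g(7) = mex{0,1} = 2
g(8) = mex{0,1} = 2
g(9) = mex{1,2} = 0
So g(9) = 0.
Grundy values for stack C (subtraction set {4, 5}):
g(0) = mex{} = 0
g(1) = mex{} = 0
g(2) = mex{} = 0
g(3) = mex{} = 0
g(4) = mex{0} = 1
g(5) = mex{0} = 1
g(6) = mex{0} = 1
So g(6) = 1.
By the Sprague-Grundy theorem, the Grundy value of a sum of independent games is the XOR of the component values.
Combined value = 0 XOR 0 XOR 1 = 1.

1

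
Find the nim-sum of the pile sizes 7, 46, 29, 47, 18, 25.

16

Compute the nim-sum pairwise:
7 XOR 46 = 41
41 XOR 29 = 52
52 XOR 47 = 27
27 XOR 18 = 9
9 XOR 25 = 16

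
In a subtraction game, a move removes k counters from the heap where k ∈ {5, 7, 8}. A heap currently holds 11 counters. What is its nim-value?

Grundy values for subtraction set {5, 7, 8}:
k:     0  1  2  3  4  5  6  7  8  9 10 11
g(k):  0  0  0  0  0  1  1  1  1  1  2  2
So g(11) = 2.

2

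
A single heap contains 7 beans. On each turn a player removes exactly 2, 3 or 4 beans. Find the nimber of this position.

0

Compute g(0), g(1), … for moves {2, 3, 4}:
g(0) = mex{} = 0
g(1) = mex{} = 0
g(2) = mex{0} = 1
g(3) = mex{0} = 1
g(4) = mex{0,1} = 2
g(5) = mex{0,1} = 2
g(6) = mex{1,2} = 0
g(7) = mex{1,2} = 0
So g(7) = 0.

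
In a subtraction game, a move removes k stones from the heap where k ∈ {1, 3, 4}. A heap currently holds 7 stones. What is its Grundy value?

0

Build the Grundy sequence with g(k) = mex{g(k−s) : s ∈ {1, 3, 4}, s ≤ k}:
g(0) = mex{} = 0
g(1) = mex{0} = 1
g(2) = mex{1} = 0
g(3) = mex{0} = 1
g(4) = mex{0,1} = 2
g(5) = mex{0,1,2} = 3
g(6) = mex{0,1,3} = 2
g(7) = mex{1,2} = 0
So g(7) = 0.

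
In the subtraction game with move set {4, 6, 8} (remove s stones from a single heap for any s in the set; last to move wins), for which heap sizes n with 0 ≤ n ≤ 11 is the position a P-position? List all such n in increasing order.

Grundy values for subtraction set {4, 6, 8}:
k:     0  1  2  3  4  5  6  7  8  9 10 11
g(k):  0  0  0  0  1  1  1  1  2  2  2  2
The P-positions (g = 0) in 0..11 are 0, 1, 2, 3.

0, 1, 2, 3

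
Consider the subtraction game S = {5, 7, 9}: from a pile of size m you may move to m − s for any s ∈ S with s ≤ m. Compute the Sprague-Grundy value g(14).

Build the Grundy sequence with g(k) = mex{g(k−s) : s ∈ {5, 7, 9}, s ≤ k}:
k:     0  1  2  3  4  5  6  7  8  9 10 11 12 13 14
g(k):  0  0  0  0  0  1  1  1  1  1  2  2  2  2  0
So g(14) = 0.

0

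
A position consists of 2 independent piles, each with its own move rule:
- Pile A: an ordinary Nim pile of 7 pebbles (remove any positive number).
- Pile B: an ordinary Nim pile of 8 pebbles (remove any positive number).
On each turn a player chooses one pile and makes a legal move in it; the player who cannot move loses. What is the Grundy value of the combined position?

Pile A is a plain Nim pile of size 7, so its Grundy value is 7.
Pile B is a plain Nim pile of size 8, so its Grundy value is 8.
By the Sprague-Grundy theorem, the Grundy value of a sum of independent games is the XOR of the component values.
Combined value = 7 ⊕ 8 = 15.

15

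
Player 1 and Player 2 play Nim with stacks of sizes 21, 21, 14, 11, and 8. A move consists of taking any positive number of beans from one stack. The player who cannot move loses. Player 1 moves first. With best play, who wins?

Player 1 wins

Bitwise XOR of the heap sizes:
  10101  (21)
  10101  (21)
  01110  (14)
  01011  (11)
  01000  (8)
  -----
  01101  (13)
The nim-sum is 13 ≠ 0, so this is an N-position: the player to move can win; Player 1 has a winning move.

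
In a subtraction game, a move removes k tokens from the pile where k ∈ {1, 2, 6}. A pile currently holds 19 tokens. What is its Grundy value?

2

Compute g(0), g(1), … for moves {1, 2, 6}:
k:     0  1  2  3  4  5  6  7  8  9 10 11 12 13 14 15 16 17 18 19
g(k):  0  1  2  0  1  2  3  0  1  2  0  1  2  3  0  1  2  0  1  2
So g(19) = 2.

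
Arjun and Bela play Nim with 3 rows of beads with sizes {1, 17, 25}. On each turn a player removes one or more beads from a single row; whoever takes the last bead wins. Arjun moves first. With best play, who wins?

Arjun wins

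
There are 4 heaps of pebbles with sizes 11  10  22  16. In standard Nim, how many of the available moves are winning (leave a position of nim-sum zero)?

Compute the nim-sum pairwise:
11 ^ 10 = 1
1 ^ 22 = 23
23 ^ 16 = 7
The overall nim-sum is X = 7. A heap of size p has a winning move iff p XOR X < p (reduce it to p XOR X).
  11: 11 XOR 7 = 12 ≥ 11 — no move.
  10: 10 XOR 7 = 13 ≥ 10 — no move.
  22: 22 XOR 7 = 17 < 22 — winning move (to 17).
  16: 16 XOR 7 = 23 ≥ 16 — no move.
That gives 1 winning move.

1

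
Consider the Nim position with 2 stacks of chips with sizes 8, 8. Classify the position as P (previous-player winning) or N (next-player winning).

In binary:
  1000  (8)
  1000  (8)
  ----
  0000  (0)
The nim-sum is 0, so this is a P-position: the player to move is in a losing position under optimal play.

P-position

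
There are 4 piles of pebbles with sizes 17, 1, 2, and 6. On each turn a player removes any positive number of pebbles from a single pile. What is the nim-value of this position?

20

Write each in binary and XOR column by column:
  10001  (17)
  00001  (1)
  00010  (2)
  00110  (6)
  -----
  10100  (20)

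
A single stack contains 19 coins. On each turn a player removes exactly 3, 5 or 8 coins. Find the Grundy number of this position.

Build the Grundy sequence with g(k) = mex{g(k−s) : s ∈ {3, 5, 8}, s ≤ k}:
k:     0  1  2  3  4  5  6  7  8  9 10 11 12 13 14 15 16 17 18 19
g(k):  0  0  0  1  1  1  2  2  2  3  3  0  0  0  1  1  1  2  2  2
So g(19) = 2.

2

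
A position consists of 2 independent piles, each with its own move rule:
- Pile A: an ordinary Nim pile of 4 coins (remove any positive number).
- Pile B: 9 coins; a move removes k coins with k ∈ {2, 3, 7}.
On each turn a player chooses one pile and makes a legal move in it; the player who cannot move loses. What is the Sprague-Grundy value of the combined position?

Pile A is a plain Nim pile of size 4, so its Grundy value is 4.
Build the Grundy sequence for pile B with g(k) = mex{g(k−s) : s ∈ {2, 3, 7}, s ≤ k}:
k:     0  1  2  3  4  5  6  7  8  9
g(k):  0  0  1  1  2  0  0  1  1  2
So g(9) = 2.
The value of a disjunctive sum is the nim-sum of the parts.
Combined value = 4 ⊕ 2 = 6.

6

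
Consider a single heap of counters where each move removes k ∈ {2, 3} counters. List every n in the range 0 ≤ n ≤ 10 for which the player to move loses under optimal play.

Grundy values for subtraction set {2, 3}:
k:     0  1  2  3  4  5  6  7  8  9 10
g(k):  0  0  1  1  2  0  0  1  1  2  0
The P-positions (g = 0) in 0..10 are 0, 1, 5, 6, 10.

0, 1, 5, 6, 10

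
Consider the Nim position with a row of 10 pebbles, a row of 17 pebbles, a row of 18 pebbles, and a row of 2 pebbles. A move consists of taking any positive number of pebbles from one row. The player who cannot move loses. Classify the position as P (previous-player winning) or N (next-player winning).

N-position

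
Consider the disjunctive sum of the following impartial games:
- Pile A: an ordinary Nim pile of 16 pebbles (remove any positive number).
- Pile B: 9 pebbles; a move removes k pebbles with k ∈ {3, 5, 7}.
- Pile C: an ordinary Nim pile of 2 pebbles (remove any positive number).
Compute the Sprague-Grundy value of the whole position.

Pile A is a plain Nim pile of size 16, so its Grundy value is 16.
Build the Grundy sequence for pile B with g(k) = mex{g(k−s) : s ∈ {3, 5, 7}, s ≤ k}:
k:     0  1  2  3  4  5  6  7  8  9
g(k):  0  0  0  1  1  1  2  2  2  3
So g(9) = 3.
Pile C is a plain Nim pile of size 2, so its Grundy value is 2.
By the Sprague-Grundy theorem, the Grundy value of a sum of independent games is the XOR of the component values.
Combined value = 16 ⊕ 3 ⊕ 2 = 17.

17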